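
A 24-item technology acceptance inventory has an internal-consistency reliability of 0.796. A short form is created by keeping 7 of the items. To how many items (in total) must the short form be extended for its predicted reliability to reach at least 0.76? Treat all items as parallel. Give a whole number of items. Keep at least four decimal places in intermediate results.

20

First, r for the 7-item form: n = 7/24 = 0.2917, so r_7 = 0.2917·0.796/(1 + (0.2917 − 1)·0.796) = 0.5323
Then solve for n' with r_old = 0.5323, r_target = 0.76: n' = 0.76(1 − 0.5323)/[0.5323(1 − 0.76)] = 2.7824
Total items = 2.7824 × 7 = 19.48, rounded up to 20.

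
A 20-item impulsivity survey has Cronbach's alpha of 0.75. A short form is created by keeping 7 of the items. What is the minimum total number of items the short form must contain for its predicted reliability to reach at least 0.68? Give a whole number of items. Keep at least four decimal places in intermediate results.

First, r for the 7-item form: n = 7/20 = 0.3500, so r_7 = 0.3500·0.75/(1 + (0.3500 − 1)·0.75) = 0.5122
Then solve for n' with r_old = 0.5122, r_target = 0.68: n' = 0.68(1 − 0.5122)/[0.5122(1 − 0.68)] = 2.0238
Items = 2.0238 × 7 ≈ 14.17 → 15

15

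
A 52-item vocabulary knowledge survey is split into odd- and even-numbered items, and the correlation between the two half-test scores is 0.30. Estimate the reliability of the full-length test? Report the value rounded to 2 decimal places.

r_full = 2(0.30) / (1 + 0.30)
r_full = 0.6000 / 1.3000 ≈ 0.4615

0.46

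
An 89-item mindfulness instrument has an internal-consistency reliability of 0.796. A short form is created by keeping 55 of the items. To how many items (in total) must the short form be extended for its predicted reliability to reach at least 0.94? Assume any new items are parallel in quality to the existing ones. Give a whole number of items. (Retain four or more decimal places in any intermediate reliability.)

First, r for the 55-item form: n = 55/89 = 0.6180, so r_55 = 0.6180·0.796/(1 + (0.6180 − 1)·0.796) = 0.7069
Then solve for n' with r_old = 0.7069, r_target = 0.94: n' = 0.94(1 − 0.7069)/[0.7069(1 − 0.94)] = 6.4958
Items = 6.4958 × 55 ≈ 357.27 → 358

358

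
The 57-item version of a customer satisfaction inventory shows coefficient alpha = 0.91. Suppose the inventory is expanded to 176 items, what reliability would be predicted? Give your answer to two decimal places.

0.97

Length ratio n = 176/57 = 3.0877
By Spearman-Brown, r_new = n r / (1 + (n − 1) r).
r_new = 3.0877·0.91 / [1 + (3.0877 − 1)·0.91]
r_new = 2.8098 / 2.8998 ≈ 0.9690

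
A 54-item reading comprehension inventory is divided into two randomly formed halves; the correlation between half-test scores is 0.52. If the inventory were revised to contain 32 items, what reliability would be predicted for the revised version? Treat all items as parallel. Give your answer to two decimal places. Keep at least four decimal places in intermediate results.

Spearman-Brown correction (n = 2): r_full = 2·0.52/(1 + 0.52) = 0.6842
Length factor from 54 to 32 items: n = 32/54 = 0.5926
r_new = n·r_full / (1 + (n − 1)·r_full) = 0.4055 / 0.7213 ≈ 0.5622

0.56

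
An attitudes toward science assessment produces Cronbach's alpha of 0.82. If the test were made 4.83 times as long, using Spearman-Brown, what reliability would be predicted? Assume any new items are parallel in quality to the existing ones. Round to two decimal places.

0.96

Spearman-Brown: r_new = n·r / (1 + (n − 1)·r)
r_new = (4.83 × 0.82) / (1 + (4.83 − 1) × 0.82)
     = 3.9606 / 4.1406 = 0.9565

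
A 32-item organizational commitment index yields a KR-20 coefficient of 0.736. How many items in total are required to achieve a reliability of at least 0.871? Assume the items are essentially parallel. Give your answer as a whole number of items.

Spearman-Brown solved for the length factor n:
n = r*(1 − r) / [ r (1 − r*) ]
n = [0.871 × 0.264] / [0.736 × 0.129]
  = 0.229944 / 0.094944 = 2.4219
2.4219 × 32 = 77.50 → 78 items

78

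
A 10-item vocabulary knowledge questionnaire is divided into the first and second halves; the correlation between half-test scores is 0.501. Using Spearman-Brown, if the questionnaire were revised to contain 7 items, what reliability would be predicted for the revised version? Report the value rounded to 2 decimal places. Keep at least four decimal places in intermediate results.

0.58

First correct the split-half correlation to full-test reliability: r_full = 2 × 0.501 / (1 + 0.501) ≈ 0.6676
Length factor from 10 to 7 items: n = 7/10 = 0.7000
r_new = n·r_full / (1 + (n − 1)·r_full) = 0.4673 / 0.7997 ≈ 0.5843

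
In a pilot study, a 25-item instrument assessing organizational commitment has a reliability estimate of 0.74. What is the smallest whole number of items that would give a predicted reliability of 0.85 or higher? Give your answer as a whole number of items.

Rearranging the Spearman-Brown formula for n,
n = r_target (1 − r_old) / [ r_old (1 − r_target) ]
n = 0.85 × (1 − 0.74) / [ 0.74 × (1 − 0.85) ]
n = 0.2210 / 0.1110 ≈ 1.9910
So the test needs 1.9910 × 25 ≈ 49.78 items; rounding up, 50.

50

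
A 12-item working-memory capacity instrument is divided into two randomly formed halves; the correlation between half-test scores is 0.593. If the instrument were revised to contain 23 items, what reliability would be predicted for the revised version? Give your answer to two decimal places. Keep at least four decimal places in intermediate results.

0.85

First correct the split-half correlation to full-test reliability: r_full = 2 × 0.593 / (1 + 0.593) ≈ 0.7445
Length factor from 12 to 23 items: n = 23/12 = 1.9167
r_new = n·r_full / (1 + (n − 1)·r_full) = 1.4270 / 1.6825 ≈ 0.8481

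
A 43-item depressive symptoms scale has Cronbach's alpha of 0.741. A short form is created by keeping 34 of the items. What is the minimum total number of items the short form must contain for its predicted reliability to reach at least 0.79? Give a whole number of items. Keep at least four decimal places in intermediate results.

57

First, r for the 34-item form: n = 34/43 = 0.7907, so r_34 = 0.7907·0.741/(1 + (0.7907 − 1)·0.741) = 0.6935
Then solve for n' with r_old = 0.6935, r_target = 0.79: n' = 0.79(1 − 0.6935)/[0.6935(1 − 0.79)] = 1.6626
Items = 1.6626 × 34 ≈ 56.53 → 57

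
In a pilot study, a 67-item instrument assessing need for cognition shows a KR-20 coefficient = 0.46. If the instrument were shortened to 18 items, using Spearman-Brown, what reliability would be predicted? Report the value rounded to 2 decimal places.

n = 18/67 = 0.2687
Apply the Spearman-Brown prophecy formula, r' = nr / [1 + (n − 1)r]:
r_new = (0.2687 × 0.46) / (1 + (0.2687 − 1) × 0.46)
r_new = 0.1236 / 0.6636 ≈ 0.1863

0.19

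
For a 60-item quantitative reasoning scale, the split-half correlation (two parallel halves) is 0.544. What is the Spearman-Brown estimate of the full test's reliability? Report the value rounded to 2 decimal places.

The full test is twice the length of either half (n = 2).
r_full = 2r_hh / (1 + r_hh) = 2 × 0.544 / (1 + 0.544)
r_full = 1.0880 / 1.5440 ≈ 0.7047

0.70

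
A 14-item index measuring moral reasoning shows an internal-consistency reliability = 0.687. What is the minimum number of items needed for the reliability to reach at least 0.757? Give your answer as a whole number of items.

n = 0.757(1 − 0.687) / [0.687(1 − 0.757)]
n = 0.236941 / 0.166941 ≈ 1.4193
So the test needs 1.4193 × 14 ≈ 19.87 items; rounding up, 20.

20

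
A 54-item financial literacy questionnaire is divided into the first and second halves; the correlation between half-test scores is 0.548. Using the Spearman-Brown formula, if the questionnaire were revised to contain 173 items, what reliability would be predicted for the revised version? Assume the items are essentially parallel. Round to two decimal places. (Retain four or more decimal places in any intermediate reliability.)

0.89

First correct the split-half correlation to full-test reliability: r_full = 2 × 0.548 / (1 + 0.548) ≈ 0.7080
Then adjust to 173 items: n = 173/54 = 3.2037
r_new = n·r_full / (1 + (n − 1)·r_full) = 2.2682 / 2.5602 ≈ 0.8859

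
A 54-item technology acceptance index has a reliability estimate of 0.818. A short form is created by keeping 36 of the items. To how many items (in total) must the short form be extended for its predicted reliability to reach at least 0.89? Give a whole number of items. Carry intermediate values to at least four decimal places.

98

Short-form reliability: n = 36/54 = 0.6667; r_36 = n·r/(1+(n−1)r) ≈ 0.7498
Length factor from the short form to reach 0.89: n' = 0.89(1 − 0.7498) / [0.7498(1 − 0.89)] ≈ 2.6998
Items = 2.6998 × 36 ≈ 97.19 → 98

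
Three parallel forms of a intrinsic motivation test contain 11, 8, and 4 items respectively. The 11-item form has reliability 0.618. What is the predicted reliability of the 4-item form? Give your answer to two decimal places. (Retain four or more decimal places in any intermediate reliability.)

The 8-item form is not needed; work directly from the 11-item form with n = 4/11 = 0.3636.
r_{4} = n·r / (1 + (n − 1)·r) = 0.2247 / 0.6067 ≈ 0.3704

0.37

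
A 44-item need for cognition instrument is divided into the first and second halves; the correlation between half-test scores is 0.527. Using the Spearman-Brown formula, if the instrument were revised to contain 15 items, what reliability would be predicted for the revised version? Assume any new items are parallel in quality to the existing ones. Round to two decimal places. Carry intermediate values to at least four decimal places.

Spearman-Brown correction (n = 2): r_full = 2·0.527/(1 + 0.527) = 0.6902
Length factor from 44 to 15 items: n = 15/44 = 0.3409
r_new = n·r_full / (1 + (n − 1)·r_full) = 0.2353 / 0.5451 ≈ 0.4317

0.43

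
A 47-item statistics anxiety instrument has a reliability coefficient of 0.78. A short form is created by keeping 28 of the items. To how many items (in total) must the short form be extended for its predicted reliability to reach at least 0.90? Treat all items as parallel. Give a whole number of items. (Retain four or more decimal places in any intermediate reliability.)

Short-form reliability: n = 28/47 = 0.5957; r_28 = n·r/(1+(n−1)r) ≈ 0.6787
Length factor from the short form to reach 0.90: n' = 0.90(1 − 0.6787) / [0.6787(1 − 0.90)] ≈ 4.2606
Total items = 4.2606 × 28 = 119.30, rounded up to 120.

120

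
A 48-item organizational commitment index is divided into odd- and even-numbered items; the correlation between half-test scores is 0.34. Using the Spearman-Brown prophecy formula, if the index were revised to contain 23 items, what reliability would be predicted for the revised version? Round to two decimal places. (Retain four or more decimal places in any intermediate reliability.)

Full-test reliability from the split-half r: r_full = 2(0.34)/(1 + 0.34) = 0.5075
Then adjust to 23 items: n = 23/48 = 0.4792
r_new = n·r_full / (1 + (n − 1)·r_full) = 0.2432 / 0.7357 ≈ 0.3306

0.33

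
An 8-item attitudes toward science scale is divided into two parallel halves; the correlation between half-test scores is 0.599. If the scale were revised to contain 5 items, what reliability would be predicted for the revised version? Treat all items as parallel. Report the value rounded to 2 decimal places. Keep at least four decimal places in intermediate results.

First correct the split-half correlation to full-test reliability: r_full = 2 × 0.599 / (1 + 0.599) ≈ 0.7492
Length factor from 8 to 5 items: n = 5/8 = 0.6250
r_new = n·r_full / (1 + (n − 1)·r_full) = 0.4682 / 0.7190 ≈ 0.6512

0.65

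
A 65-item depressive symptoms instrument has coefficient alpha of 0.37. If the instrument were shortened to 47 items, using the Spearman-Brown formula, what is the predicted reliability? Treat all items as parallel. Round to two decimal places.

0.30

Length ratio n = 47/65 = 0.7231
r_new = 0.7231·0.37 / [1 + (0.7231 − 1)·0.37]
     = 0.2675 / 0.8975 = 0.2981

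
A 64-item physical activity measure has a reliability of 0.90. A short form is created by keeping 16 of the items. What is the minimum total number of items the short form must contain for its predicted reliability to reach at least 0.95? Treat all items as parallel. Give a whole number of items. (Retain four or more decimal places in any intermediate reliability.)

136

First, r for the 16-item form: n = 16/64 = 0.2500, so r_16 = 0.2500·0.90/(1 + (0.2500 − 1)·0.90) = 0.6923
Length factor from the short form to reach 0.95: n' = 0.95(1 − 0.6923) / [0.6923(1 − 0.95)] ≈ 8.4447
Total items = 8.4447 × 16 = 135.12, rounded up to 136.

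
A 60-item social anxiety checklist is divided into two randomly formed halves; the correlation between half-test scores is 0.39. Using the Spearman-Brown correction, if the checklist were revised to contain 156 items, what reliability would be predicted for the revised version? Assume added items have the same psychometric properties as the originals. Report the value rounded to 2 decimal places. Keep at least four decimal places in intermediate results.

Full-test reliability from the split-half r: r_full = 2(0.39)/(1 + 0.39) = 0.5612
Length factor from 60 to 156 items: n = 156/60 = 2.6000
r_new = n·r_full / (1 + (n − 1)·r_full) = 1.4591 / 1.8979 ≈ 0.7688

0.77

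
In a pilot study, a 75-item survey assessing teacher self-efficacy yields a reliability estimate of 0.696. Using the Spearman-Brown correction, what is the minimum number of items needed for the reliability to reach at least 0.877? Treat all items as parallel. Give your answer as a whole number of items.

234

Rearranging the Spearman-Brown formula for n,
n = r*(1 − r) / [ r (1 − r*) ]
n = [0.877 × 0.304] / [0.696 × 0.123]
  = 0.266608 / 0.085608 = 3.1143
So the test needs 3.1143 × 75 ≈ 233.57 items; rounding up, 234.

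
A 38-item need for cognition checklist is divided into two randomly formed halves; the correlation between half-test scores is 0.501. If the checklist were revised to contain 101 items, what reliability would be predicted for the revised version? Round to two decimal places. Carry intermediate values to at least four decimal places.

Spearman-Brown correction (n = 2): r_full = 2·0.501/(1 + 0.501) = 0.6676
Then adjust to 101 items: n = 101/38 = 2.6579
r_new = n·r_full / (1 + (n − 1)·r_full) = 1.7744 / 2.1068 ≈ 0.8422

0.84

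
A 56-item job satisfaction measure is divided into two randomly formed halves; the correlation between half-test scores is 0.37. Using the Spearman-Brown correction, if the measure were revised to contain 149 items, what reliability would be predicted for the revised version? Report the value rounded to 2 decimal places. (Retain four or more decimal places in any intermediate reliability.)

Full-test reliability from the split-half r: r_full = 2(0.37)/(1 + 0.37) = 0.5401
Length factor from 56 to 149 items: n = 149/56 = 2.6607
r_new = n·r_full / (1 + (n − 1)·r_full) = 1.4370 / 1.8969 ≈ 0.7576

0.76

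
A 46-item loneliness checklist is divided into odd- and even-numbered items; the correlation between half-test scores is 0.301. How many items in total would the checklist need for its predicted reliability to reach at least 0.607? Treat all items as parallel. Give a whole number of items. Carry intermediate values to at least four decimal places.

r_full = 2(0.301)/(1 + 0.301) = 0.4627
Solve Spearman-Brown for n: n = 0.607(1 − 0.4627) / [0.4627(1 − 0.607)] = 1.7935
Items = 1.7935 × 46 ≈ 82.50 → 83

83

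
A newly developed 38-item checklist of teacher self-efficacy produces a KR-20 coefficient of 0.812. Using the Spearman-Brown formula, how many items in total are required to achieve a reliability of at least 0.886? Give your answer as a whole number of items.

69

Spearman-Brown solved for the length factor n:
n = r*(1 − r) / [ r (1 − r*) ]
n = [0.886 × 0.188] / [0.812 × 0.114]
  = 0.166568 / 0.092568 = 1.7994
1.7994 × 38 = 68.38 → 69 items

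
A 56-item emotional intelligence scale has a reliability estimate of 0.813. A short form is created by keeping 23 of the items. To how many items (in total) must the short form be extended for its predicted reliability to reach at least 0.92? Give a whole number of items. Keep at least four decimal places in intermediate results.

First, r for the 23-item form: n = 23/56 = 0.4107, so r_23 = 0.4107·0.813/(1 + (0.4107 − 1)·0.813) = 0.6410
Then solve for n' with r_old = 0.6410, r_target = 0.92: n' = 0.92(1 − 0.6410)/[0.6410(1 − 0.92)] = 6.4407
Items = 6.4407 × 23 ≈ 148.14 → 149

149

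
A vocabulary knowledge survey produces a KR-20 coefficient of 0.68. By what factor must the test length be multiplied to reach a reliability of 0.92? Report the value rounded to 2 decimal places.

5.41

Invert Spearman-Brown to solve for n:
n = r*(1 − r) / [ r (1 − r*) ]
n = [0.92 × 0.32] / [0.68 × 0.08]
n = 0.2944 / 0.0544 ≈ 5.4118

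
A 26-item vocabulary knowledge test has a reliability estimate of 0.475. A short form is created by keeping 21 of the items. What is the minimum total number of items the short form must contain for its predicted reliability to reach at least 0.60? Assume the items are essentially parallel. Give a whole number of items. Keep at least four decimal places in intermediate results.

44

First, r for the 21-item form: n = 21/26 = 0.8077, so r_21 = 0.8077·0.475/(1 + (0.8077 − 1)·0.475) = 0.4222
Length factor from the short form to reach 0.60: n' = 0.60(1 − 0.4222) / [0.4222(1 − 0.60)] ≈ 2.0528
Items = 2.0528 × 21 ≈ 43.11 → 44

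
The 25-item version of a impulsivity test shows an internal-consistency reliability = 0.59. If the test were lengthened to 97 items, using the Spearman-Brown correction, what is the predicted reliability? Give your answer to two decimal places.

0.85

n = 97/25 = 3.88
r_new = (3.88 × 0.59) / (1 + (3.88 − 1) × 0.59)
r_new = 2.2892 / 2.6992 ≈ 0.8481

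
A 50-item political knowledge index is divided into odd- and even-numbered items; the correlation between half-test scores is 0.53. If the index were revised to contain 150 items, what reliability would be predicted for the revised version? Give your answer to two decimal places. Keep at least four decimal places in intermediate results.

0.87

First correct the split-half correlation to full-test reliability: r_full = 2 × 0.53 / (1 + 0.53) ≈ 0.6928
Length factor from 50 to 150 items: n = 150/50 = 3.0000
r_new = n·r_full / (1 + (n − 1)·r_full) = 2.0784 / 2.3856 ≈ 0.8712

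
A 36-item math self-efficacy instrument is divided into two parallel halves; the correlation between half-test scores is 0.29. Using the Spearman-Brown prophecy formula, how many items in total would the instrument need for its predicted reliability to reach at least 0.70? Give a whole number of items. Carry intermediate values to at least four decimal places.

103

Corrected full-test reliability: r_full = 2 × 0.29 / (1 + 0.29) ≈ 0.4496
Solve Spearman-Brown for n: n = 0.70(1 − 0.4496) / [0.4496(1 − 0.70)] = 2.8565
Items = 2.8565 × 36 ≈ 102.83 → 103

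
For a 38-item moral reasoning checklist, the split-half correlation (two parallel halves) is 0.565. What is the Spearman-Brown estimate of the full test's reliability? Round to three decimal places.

0.722

The full test is twice the length of either half (n = 2).
r_full = 2r_hh / (1 + r_hh) = 2 × 0.565 / (1 + 0.565)
       = 1.1300 / 1.5650 = 0.7220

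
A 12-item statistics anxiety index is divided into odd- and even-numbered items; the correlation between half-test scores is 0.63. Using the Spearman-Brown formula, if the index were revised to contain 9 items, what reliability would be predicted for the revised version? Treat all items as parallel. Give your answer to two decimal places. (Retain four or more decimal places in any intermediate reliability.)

0.72

First correct the split-half correlation to full-test reliability: r_full = 2 × 0.63 / (1 + 0.63) ≈ 0.7730
Then adjust to 9 items: n = 9/12 = 0.7500
r_new = n·r_full / (1 + (n − 1)·r_full) = 0.5797 / 0.8067 ≈ 0.7186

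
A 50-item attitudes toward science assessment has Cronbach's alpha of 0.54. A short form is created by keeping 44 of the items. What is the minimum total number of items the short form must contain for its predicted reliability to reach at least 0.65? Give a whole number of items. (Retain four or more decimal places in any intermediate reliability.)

First, r for the 44-item form: n = 44/50 = 0.8800, so r_44 = 0.8800·0.54/(1 + (0.8800 − 1)·0.54) = 0.5081
Length factor from the short form to reach 0.65: n' = 0.65(1 − 0.5081) / [0.5081(1 − 0.65)] ≈ 1.7979
Items = 1.7979 × 44 ≈ 79.11 → 80

80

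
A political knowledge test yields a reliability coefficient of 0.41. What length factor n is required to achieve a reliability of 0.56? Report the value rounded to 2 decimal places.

Invert Spearman-Brown to solve for n:
n = r_target (1 − r_old) / [ r_old (1 − r_target) ]
n = 0.56(1 − 0.41) / [0.41(1 − 0.56)]
  = 0.3304 / 0.1804 = 1.8315

1.83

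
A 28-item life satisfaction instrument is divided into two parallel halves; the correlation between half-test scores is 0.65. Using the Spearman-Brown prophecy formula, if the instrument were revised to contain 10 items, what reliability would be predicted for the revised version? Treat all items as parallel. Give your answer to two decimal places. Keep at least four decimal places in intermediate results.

0.57

Full-test reliability from the split-half r: r_full = 2(0.65)/(1 + 0.65) = 0.7879
Length factor from 28 to 10 items: n = 10/28 = 0.3571
r_new = n·r_full / (1 + (n − 1)·r_full) = 0.2814 / 0.4935 ≈ 0.5702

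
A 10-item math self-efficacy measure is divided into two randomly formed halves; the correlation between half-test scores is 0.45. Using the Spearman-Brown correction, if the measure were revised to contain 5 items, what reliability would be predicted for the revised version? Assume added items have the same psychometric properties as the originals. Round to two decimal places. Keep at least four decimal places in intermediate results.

0.45

First correct the split-half correlation to full-test reliability: r_full = 2 × 0.45 / (1 + 0.45) ≈ 0.6207
Then adjust to 5 items: n = 5/10 = 0.5000
r_new = n·r_full / (1 + (n − 1)·r_full) = 0.3104 / 0.6896 ≈ 0.4501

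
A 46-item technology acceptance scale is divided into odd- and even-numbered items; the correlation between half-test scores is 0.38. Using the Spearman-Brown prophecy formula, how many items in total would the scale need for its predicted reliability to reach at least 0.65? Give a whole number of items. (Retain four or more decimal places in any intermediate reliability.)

Corrected full-test reliability: r_full = 2 × 0.38 / (1 + 0.38) ≈ 0.5507
Solve Spearman-Brown for n: n = 0.65(1 − 0.5507) / [0.5507(1 − 0.65)] = 1.5152
Items = 1.5152 × 46 ≈ 69.70 → 70

70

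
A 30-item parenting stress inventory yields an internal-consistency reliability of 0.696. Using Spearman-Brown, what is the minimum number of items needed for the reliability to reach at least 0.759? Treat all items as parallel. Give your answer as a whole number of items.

n = 0.759(1 − 0.696) / [0.696(1 − 0.759)]
n = 0.230736 / 0.167736 ≈ 1.3756
Items needed = n × 30 = 1.3756 × 30 ≈ 41.27 → round up to 42

42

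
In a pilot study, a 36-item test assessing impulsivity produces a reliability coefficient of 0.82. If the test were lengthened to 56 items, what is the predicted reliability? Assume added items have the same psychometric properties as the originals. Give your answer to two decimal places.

The new length is 56/36 = 1.5556 times the old.
r_new = (1.5556 × 0.82) / (1 + (1.5556 − 1) × 0.82)
r_new = 1.2756 / 1.4556 ≈ 0.8763

0.88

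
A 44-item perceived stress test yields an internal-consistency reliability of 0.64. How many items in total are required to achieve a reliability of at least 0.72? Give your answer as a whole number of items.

Invert Spearman-Brown to solve for n:
n = r*(1 − r) / [ r (1 − r*) ]
n = [0.72 × 0.36] / [0.64 × 0.28]
n = 0.2592 / 0.1792 ≈ 1.4464
Items needed = n × 44 = 1.4464 × 44 ≈ 63.64 → round up to 64

64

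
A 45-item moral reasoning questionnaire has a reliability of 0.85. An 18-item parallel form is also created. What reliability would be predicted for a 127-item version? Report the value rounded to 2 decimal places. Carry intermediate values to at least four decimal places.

Only the ratio of lengths matters: n = 127/45 = 2.8222
r_{127} = n·r / (1 + (n − 1)·r) = 2.3989 / 2.5489 ≈ 0.9412

0.94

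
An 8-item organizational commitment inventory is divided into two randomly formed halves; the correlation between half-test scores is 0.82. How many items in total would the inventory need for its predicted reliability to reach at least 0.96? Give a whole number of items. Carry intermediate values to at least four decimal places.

r_full = 2(0.82)/(1 + 0.82) = 0.9011
Solve Spearman-Brown for n: n = 0.96(1 − 0.9011) / [0.9011(1 − 0.96)] = 2.6341
Items = 2.6341 × 8 ≈ 21.07 → 22

22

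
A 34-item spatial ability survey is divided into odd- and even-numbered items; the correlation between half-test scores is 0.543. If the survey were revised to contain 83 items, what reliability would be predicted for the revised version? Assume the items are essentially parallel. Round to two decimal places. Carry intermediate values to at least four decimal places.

Full-test reliability from the split-half r: r_full = 2(0.543)/(1 + 0.543) = 0.7038
Then adjust to 83 items: n = 83/34 = 2.4412
r_new = n·r_full / (1 + (n − 1)·r_full) = 1.7181 / 2.0143 ≈ 0.8530

0.85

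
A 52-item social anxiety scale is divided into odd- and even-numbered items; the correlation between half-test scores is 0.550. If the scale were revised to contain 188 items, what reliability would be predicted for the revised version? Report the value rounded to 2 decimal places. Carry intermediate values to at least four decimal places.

Spearman-Brown correction (n = 2): r_full = 2·0.550/(1 + 0.550) = 0.7097
Length factor from 52 to 188 items: n = 188/52 = 3.6154
r_new = n·r_full / (1 + (n − 1)·r_full) = 2.5658 / 2.8561 ≈ 0.8984

0.90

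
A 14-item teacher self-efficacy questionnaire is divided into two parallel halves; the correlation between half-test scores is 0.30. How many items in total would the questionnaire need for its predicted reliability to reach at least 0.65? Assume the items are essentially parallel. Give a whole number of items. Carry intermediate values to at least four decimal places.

31

Corrected full-test reliability: r_full = 2 × 0.30 / (1 + 0.30) ≈ 0.4615
n = r_tgt(1 − r_full) / [r_full(1 − r_tgt)] = 0.65 × 0.5385 / (0.4615 × 0.35) ≈ 2.1670
Required items = 2.1670 × 14 = 30.34, so 31 items.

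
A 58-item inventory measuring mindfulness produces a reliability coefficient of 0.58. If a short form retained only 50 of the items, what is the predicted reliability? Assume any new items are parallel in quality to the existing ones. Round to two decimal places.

The new length is 50/58 = 0.8621 times the old.
Apply the Spearman-Brown prophecy formula, r' = nr / [1 + (n − 1)r]:
r_new = 0.8621·0.58 / [1 + (0.8621 − 1)·0.58]
     = 0.5000 / 0.9200 = 0.5435

0.54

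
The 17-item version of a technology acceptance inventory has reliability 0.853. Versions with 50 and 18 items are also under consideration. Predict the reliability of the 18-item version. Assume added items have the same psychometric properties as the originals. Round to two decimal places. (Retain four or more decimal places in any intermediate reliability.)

The 50-item form is not needed; work directly from the 17-item form with n = 18/17 = 1.0588.
r_{18} = n·r / (1 + (n − 1)·r) = 0.9032 / 1.0502 ≈ 0.8600

0.86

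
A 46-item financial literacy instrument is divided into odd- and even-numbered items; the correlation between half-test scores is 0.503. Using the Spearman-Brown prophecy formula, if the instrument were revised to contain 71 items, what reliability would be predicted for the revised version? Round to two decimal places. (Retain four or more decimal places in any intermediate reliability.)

Full-test reliability from the split-half r: r_full = 2(0.503)/(1 + 0.503) = 0.6693
Length factor from 46 to 71 items: n = 71/46 = 1.5435
r_new = n·r_full / (1 + (n − 1)·r_full) = 1.0331 / 1.3638 ≈ 0.7575

0.76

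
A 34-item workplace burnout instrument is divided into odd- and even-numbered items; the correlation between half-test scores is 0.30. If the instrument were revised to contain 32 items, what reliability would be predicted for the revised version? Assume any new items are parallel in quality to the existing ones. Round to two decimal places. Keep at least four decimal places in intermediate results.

0.45

First correct the split-half correlation to full-test reliability: r_full = 2 × 0.30 / (1 + 0.30) ≈ 0.4615
Then adjust to 32 items: n = 32/34 = 0.9412
r_new = n·r_full / (1 + (n − 1)·r_full) = 0.4344 / 0.9729 ≈ 0.4465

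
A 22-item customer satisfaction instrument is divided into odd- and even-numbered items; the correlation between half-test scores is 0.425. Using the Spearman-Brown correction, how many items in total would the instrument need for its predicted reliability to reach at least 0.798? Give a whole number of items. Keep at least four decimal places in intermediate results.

r_full = 2(0.425)/(1 + 0.425) = 0.5965
n = r_tgt(1 − r_full) / [r_full(1 − r_tgt)] = 0.798 × 0.4035 / (0.5965 × 0.202) ≈ 2.6723
Items = 2.6723 × 22 ≈ 58.79 → 59

59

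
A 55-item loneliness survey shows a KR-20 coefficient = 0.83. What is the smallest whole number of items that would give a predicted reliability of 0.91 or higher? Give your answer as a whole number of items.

n = 0.91(1 − 0.83) / [0.83(1 − 0.91)]
n = 0.1547 / 0.0747 ≈ 2.0710
Items needed = n × 55 = 2.0710 × 55 ≈ 113.91 → round up to 114

114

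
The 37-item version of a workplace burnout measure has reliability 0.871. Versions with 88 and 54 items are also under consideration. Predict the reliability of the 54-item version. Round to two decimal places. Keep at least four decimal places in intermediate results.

0.91

Only the ratio of lengths matters: n = 54/37 = 1.4595
r_{54} = n·r / (1 + (n − 1)·r) = 1.2712 / 1.4002 ≈ 0.9079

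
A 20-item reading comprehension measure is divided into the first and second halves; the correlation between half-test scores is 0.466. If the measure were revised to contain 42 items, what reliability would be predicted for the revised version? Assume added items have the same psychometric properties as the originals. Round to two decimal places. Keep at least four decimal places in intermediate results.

0.79

Full-test reliability from the split-half r: r_full = 2(0.466)/(1 + 0.466) = 0.6357
Then adjust to 42 items: n = 42/20 = 2.1000
r_new = n·r_full / (1 + (n − 1)·r_full) = 1.3350 / 1.6993 ≈ 0.7856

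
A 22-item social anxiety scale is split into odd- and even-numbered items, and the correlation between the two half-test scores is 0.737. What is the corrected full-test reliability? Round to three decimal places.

0.849

The full test is twice the length of either half (n = 2).
r_full = 2r_hh / (1 + r_hh) = 2 × 0.737 / (1 + 0.737)
r_full = 1.4740 / 1.7370 ≈ 0.8486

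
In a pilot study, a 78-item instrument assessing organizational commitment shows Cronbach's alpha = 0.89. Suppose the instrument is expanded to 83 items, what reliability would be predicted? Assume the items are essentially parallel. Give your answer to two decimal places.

0.90

Length ratio n = 83/78 = 1.0641
Spearman-Brown: r_new = n·r / (1 + (n − 1)·r)
r_new = (1.0641 × 0.89) / (1 + (1.0641 − 1) × 0.89)
r_new = 0.9470 / 1.0570 ≈ 0.8959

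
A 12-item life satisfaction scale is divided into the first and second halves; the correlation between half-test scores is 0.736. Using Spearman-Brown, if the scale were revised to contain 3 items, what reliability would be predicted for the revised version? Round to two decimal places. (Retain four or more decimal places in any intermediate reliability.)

Full-test reliability from the split-half r: r_full = 2(0.736)/(1 + 0.736) = 0.8479
Then adjust to 3 items: n = 3/12 = 0.2500
r_new = n·r_full / (1 + (n − 1)·r_full) = 0.2120 / 0.3641 ≈ 0.5823

0.58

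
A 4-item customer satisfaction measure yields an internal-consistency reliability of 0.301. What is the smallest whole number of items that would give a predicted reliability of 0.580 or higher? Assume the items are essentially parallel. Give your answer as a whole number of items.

13

n = 0.580 × (1 − 0.301) / [ 0.301 × (1 − 0.580) ]
n = 0.405420 / 0.126420 ≈ 3.2069
3.2069 × 4 = 12.83 → 13 items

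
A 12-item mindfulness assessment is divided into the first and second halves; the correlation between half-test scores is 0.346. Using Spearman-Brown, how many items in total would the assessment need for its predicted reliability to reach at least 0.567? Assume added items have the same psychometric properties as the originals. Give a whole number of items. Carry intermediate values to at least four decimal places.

15

r_full = 2(0.346)/(1 + 0.346) = 0.5141
Solve Spearman-Brown for n: n = 0.567(1 − 0.5141) / [0.5141(1 − 0.567)] = 1.2376
Required items = 1.2376 × 12 = 14.85, so 15 items.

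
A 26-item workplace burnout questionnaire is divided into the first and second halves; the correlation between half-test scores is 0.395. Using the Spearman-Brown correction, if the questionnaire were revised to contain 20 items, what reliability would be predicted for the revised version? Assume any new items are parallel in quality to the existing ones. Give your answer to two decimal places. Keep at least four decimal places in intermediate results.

Spearman-Brown correction (n = 2): r_full = 2·0.395/(1 + 0.395) = 0.5663
Then adjust to 20 items: n = 20/26 = 0.7692
r_new = n·r_full / (1 + (n − 1)·r_full) = 0.4356 / 0.8693 ≈ 0.5011

0.50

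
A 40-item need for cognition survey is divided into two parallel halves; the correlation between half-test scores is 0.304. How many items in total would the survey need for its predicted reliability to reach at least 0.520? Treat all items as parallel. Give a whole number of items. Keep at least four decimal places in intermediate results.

r_full = 2(0.304)/(1 + 0.304) = 0.4663
n = r_tgt(1 − r_full) / [r_full(1 − r_tgt)] = 0.520 × 0.5337 / (0.4663 × 0.480) ≈ 1.2399
Required items = 1.2399 × 40 = 49.60, so 50 items.

50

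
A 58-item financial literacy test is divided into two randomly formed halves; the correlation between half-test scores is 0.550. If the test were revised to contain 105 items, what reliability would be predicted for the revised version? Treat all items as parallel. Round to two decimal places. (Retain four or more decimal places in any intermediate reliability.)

0.82

Full-test reliability from the split-half r: r_full = 2(0.550)/(1 + 0.550) = 0.7097
Then adjust to 105 items: n = 105/58 = 1.8103
r_new = n·r_full / (1 + (n − 1)·r_full) = 1.2848 / 1.5751 ≈ 0.8157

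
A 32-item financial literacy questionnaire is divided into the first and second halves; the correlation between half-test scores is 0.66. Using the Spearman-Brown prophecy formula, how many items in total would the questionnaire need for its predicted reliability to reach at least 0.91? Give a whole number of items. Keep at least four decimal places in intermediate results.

r_full = 2(0.66)/(1 + 0.66) = 0.7952
n = r_tgt(1 − r_full) / [r_full(1 − r_tgt)] = 0.91 × 0.2048 / (0.7952 × 0.09) ≈ 2.6041
Required items = 2.6041 × 32 = 83.33, so 84 items.

84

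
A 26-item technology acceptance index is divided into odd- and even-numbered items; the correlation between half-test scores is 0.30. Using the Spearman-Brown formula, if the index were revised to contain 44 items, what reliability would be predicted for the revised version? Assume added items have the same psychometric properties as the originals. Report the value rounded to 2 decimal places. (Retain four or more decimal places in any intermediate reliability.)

0.59

Spearman-Brown correction (n = 2): r_full = 2·0.30/(1 + 0.30) = 0.4615
Length factor from 26 to 44 items: n = 44/26 = 1.6923
r_new = n·r_full / (1 + (n − 1)·r_full) = 0.7810 / 1.3195 ≈ 0.5919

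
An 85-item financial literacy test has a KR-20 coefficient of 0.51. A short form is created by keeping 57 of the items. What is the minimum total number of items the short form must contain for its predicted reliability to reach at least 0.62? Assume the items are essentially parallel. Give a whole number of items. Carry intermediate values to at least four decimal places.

134

First, r for the 57-item form: n = 57/85 = 0.6706, so r_57 = 0.6706·0.51/(1 + (0.6706 − 1)·0.51) = 0.4111
Then solve for n' with r_old = 0.4111, r_target = 0.62: n' = 0.62(1 − 0.4111)/[0.4111(1 − 0.62)] = 2.3372
Total items = 2.3372 × 57 = 133.22, rounded up to 134.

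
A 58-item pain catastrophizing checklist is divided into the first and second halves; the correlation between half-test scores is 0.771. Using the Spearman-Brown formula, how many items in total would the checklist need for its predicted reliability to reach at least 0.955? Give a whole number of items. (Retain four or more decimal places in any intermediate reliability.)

183

Corrected full-test reliability: r_full = 2 × 0.771 / (1 + 0.771) ≈ 0.8707
n = r_tgt(1 − r_full) / [r_full(1 − r_tgt)] = 0.955 × 0.1293 / (0.8707 × 0.045) ≈ 3.1515
Items = 3.1515 × 58 ≈ 182.79 → 183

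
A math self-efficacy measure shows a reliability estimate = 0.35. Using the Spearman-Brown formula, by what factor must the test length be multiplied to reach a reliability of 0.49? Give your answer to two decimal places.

Spearman-Brown solved for the length factor n:
n = r_target (1 − r_old) / [ r_old (1 − r_target) ]
n = [0.49 × 0.65] / [0.35 × 0.51]
  = 0.3185 / 0.1785 = 1.7843

1.78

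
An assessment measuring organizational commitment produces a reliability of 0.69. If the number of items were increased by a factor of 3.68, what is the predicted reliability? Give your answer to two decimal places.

0.89

Spearman-Brown: r_new = n·r / (1 + (n − 1)·r)
r_new = (3.68 × 0.69) / (1 + (3.68 − 1) × 0.69)
r_new = 2.5392 / 2.8492 ≈ 0.8912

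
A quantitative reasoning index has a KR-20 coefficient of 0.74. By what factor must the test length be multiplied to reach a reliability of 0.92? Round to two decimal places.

Rearranging the Spearman-Brown formula for n,
n = r*(1 − r) / [ r (1 − r*) ]
n = 0.92(1 − 0.74) / [0.74(1 − 0.92)]
  = 0.2392 / 0.0592 = 4.0405

4.04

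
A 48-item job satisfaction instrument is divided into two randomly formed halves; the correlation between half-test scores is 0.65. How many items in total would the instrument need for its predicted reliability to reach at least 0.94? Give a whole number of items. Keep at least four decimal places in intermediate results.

Corrected full-test reliability: r_full = 2 × 0.65 / (1 + 0.65) ≈ 0.7879
n = r_tgt(1 − r_full) / [r_full(1 − r_tgt)] = 0.94 × 0.2121 / (0.7879 × 0.06) ≈ 4.2174
Items = 4.2174 × 48 ≈ 202.44 → 203

203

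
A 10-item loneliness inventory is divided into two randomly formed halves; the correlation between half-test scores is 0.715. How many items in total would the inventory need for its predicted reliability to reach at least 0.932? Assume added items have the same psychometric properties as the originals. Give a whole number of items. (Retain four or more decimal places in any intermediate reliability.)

28

r_full = 2(0.715)/(1 + 0.715) = 0.8338
n = r_tgt(1 − r_full) / [r_full(1 − r_tgt)] = 0.932 × 0.1662 / (0.8338 × 0.068) ≈ 2.7320
Required items = 2.7320 × 10 = 27.32, so 28 items.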